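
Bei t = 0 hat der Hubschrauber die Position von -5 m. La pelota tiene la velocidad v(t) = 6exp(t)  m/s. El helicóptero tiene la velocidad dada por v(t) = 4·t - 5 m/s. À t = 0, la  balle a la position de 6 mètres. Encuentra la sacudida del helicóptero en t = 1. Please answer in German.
Ausgehend von der Geschwindigkeit v(t) = 4·t - 5, nehmen wir 2 Ableitungen. Die Ableitung von der Geschwindigkeit ergibt die Beschleunigung: a(t) = 4. Durch Ableiten von der Beschleunigung erhalten wir den Ruck: j(t) = 0. Wir haben den Ruck j(t) = 0. Durch Einsetzen von t = 1: j(1) = 0.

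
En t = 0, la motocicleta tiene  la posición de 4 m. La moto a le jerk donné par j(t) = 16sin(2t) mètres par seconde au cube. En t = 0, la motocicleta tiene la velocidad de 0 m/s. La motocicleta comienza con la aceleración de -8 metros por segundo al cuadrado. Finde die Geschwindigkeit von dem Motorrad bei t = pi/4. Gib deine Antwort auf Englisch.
To find the answer, we compute 2 antiderivatives of j(t) = 16·sin(2·t). Integrating jerk and using the initial condition a(0) = -8, we get a(t) = -8·cos(2·t). Taking ∫a(t)dt and applying v(0) = 0, we find v(t) = -4·sin(2·t). From the given velocity equation v(t) = -4·sin(2·t), we substitute t = pi/4 to get v = -4.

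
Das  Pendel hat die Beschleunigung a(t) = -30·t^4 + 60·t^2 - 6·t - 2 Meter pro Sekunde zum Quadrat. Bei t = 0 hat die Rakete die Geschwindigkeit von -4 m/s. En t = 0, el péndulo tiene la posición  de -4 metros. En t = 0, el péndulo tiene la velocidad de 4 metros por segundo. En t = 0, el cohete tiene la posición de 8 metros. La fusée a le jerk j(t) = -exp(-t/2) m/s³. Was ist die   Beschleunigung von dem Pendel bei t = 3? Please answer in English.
Using a(t) = -30·t^4 + 60·t^2 - 6·t - 2 and substituting t = 3, we find a = -1910.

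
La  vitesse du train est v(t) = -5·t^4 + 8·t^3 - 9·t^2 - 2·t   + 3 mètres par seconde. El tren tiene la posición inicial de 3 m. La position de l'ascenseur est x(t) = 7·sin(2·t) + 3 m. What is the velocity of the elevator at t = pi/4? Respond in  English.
To solve this, we need to take 1 derivative of our position equation x(t) = 7·sin(2·t) + 3. Differentiating position, we get velocity: v(t) = 14·cos(2·t). Using v(t) = 14·cos(2·t) and substituting t = pi/4, we find v = 0.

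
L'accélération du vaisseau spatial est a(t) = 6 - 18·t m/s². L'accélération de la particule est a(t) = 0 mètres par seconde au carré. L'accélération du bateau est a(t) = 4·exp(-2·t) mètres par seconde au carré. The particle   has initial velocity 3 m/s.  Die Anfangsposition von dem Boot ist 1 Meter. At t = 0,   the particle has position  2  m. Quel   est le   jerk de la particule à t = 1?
En partant de l'accélération a(t) = 0, nous prenons 1 dérivée. En prenant d/dt de a(t), nous trouvons j(t) = 0. Nous avons le jerk j(t) = 0. En substituant t = 1: j(1) = 0.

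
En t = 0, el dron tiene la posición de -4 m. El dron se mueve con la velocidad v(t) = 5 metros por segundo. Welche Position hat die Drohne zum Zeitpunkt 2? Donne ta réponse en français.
En partant de la vitesse v(t) = 5, nous prenons 1 primitive. En intégrant la vitesse et en utilisant la condition initiale x(0) = -4, nous obtenons x(t) = 5·t - 4. Nous avons la position x(t) = 5·t - 4. En substituant t = 2: x(2) = 6.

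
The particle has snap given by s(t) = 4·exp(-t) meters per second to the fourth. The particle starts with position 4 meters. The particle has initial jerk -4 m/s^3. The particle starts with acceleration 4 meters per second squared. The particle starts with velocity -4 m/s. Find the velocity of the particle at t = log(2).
To solve this, we need to take 3 antiderivatives of our snap equation s(t) = 4·exp(-t). Integrating snap and using the initial condition j(0) = -4, we get j(t) = -4·exp(-t). Taking ∫j(t)dt and applying a(0) = 4, we find a(t) = 4·exp(-t). Integrating acceleration and using the initial condition v(0) = -4, we get v(t) = -4·exp(-t). From the given velocity equation v(t) = -4·exp(-t), we substitute t = log(2) to get v = -2.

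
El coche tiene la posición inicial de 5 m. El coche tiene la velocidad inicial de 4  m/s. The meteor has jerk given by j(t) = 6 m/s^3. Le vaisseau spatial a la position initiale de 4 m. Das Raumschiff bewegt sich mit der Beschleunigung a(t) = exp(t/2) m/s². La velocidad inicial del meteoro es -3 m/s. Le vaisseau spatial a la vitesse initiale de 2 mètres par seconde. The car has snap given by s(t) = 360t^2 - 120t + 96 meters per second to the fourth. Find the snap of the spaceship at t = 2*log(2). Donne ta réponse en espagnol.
Para resolver esto, necesitamos tomar 2 derivadas de nuestra ecuación de la aceleración a(t) = exp(t/2). Tomando d/dt de a(t), encontramos j(t) = exp(t/2)/2. Tomando d/dt de j(t), encontramos s(t) = exp(t/2)/4. Usando s(t) = exp(t/2)/4 y sustituyendo t = 2*log(2), encontramos s = 1/2.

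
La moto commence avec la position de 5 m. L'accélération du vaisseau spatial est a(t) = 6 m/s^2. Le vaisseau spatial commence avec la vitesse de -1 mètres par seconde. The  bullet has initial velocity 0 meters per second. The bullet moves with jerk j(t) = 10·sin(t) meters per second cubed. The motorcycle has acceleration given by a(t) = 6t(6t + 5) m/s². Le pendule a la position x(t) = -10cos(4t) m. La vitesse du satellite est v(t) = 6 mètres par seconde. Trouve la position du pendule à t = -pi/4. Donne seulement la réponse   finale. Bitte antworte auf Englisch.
The position at t = -pi/4 is x = 10.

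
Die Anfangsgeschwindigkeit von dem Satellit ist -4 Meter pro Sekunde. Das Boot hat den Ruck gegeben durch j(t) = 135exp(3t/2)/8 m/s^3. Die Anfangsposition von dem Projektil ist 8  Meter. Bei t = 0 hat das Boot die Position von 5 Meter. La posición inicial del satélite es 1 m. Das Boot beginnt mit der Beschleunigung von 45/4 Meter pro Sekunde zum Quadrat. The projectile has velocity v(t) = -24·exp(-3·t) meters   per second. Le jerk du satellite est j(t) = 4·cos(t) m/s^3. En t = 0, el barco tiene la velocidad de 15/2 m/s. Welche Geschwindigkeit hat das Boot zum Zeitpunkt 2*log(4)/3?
Ausgehend von dem Ruck j(t) = 135·exp(3·t/2)/8, nehmen wir 2 Stammfunktionen. Mit ∫j(t)dt und Anwendung von a(0) = 45/4, finden wir a(t) = 45·exp(3·t/2)/4. Das Integral von der Beschleunigung, mit v(0) = 15/2, ergibt die Geschwindigkeit: v(t) = 15·exp(3·t/2)/2. Mit v(t) = 15·exp(3·t/2)/2 und Einsetzen von t = 2*log(4)/3, finden wir v = 30.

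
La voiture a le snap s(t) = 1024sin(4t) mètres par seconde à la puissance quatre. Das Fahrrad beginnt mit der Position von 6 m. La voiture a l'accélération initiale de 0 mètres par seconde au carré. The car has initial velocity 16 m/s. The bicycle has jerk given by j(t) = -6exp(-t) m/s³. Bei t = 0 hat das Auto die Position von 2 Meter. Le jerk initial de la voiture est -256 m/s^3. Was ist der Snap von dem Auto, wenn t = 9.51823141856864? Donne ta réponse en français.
Nous avons le snap s(t) = 1024·sin(4·t). En substituant t = 9.51823141856864: s(9.51823141856864) = 373.932577342263.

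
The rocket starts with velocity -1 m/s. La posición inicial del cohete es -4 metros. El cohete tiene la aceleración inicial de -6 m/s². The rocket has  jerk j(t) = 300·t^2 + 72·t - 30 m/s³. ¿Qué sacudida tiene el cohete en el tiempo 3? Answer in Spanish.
De la ecuación de la sacudida j(t) = 300·t^2 + 72·t - 30, sustituimos t = 3 para obtener j = 2886.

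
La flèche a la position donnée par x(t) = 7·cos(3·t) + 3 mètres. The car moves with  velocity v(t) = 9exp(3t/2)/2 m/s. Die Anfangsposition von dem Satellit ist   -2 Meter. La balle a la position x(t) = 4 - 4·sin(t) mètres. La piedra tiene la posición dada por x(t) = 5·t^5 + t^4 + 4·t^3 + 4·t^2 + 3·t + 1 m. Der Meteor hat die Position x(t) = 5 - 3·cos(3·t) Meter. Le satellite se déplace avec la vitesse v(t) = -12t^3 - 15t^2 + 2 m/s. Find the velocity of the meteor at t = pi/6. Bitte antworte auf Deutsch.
Ausgehend von der Position x(t) = 5 - 3·cos(3·t), nehmen wir 1 Ableitung. Durch Ableiten von der Position erhalten wir die Geschwindigkeit: v(t) = 9·sin(3·t). Mit v(t) = 9·sin(3·t) und Einsetzen von t = pi/6, finden wir v = 9.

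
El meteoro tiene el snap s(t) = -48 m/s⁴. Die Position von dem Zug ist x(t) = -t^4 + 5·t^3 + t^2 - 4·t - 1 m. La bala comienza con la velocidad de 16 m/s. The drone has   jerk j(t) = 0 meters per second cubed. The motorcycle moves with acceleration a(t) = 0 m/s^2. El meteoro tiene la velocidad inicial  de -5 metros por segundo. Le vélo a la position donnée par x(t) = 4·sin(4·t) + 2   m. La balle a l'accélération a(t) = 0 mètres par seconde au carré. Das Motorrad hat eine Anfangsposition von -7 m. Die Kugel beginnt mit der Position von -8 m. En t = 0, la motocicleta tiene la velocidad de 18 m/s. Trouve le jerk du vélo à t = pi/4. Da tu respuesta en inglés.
Starting from position x(t) = 4·sin(4·t) + 2, we take 3 derivatives. Taking d/dt of x(t), we find v(t) = 16·cos(4·t). Differentiating velocity, we get acceleration: a(t) = -64·sin(4·t). The derivative of acceleration gives jerk: j(t) = -256·cos(4·t). We have jerk j(t) = -256·cos(4·t). Substituting t = pi/4: j(pi/4) = 256.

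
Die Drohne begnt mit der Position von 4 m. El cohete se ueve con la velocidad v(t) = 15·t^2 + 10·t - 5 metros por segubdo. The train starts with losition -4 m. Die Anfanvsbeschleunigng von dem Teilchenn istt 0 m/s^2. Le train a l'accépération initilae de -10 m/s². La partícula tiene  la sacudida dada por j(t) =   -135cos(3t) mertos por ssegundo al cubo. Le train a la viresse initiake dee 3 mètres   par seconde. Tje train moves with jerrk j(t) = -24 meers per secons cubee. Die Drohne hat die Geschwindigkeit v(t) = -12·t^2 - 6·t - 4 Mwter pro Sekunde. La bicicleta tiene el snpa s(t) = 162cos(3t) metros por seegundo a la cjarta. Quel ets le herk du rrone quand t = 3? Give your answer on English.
We must differentiate our velocity equation v(t) = -12·t^2 - 6·t - 4 2 times. The derivative of velocity gives acceleration: a(t) = -24·t - 6. The derivative of acceleration gives jerk: j(t) = -24. We have jerk j(t) = -24. Substituting t = 3: j(3) = -24.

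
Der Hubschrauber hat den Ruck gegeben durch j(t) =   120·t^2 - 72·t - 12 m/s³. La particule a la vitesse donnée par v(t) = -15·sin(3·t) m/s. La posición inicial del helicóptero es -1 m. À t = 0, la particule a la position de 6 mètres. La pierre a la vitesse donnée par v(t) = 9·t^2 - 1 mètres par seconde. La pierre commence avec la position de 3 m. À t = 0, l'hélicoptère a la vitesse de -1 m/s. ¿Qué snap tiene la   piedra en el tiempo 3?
Para resolver esto, necesitamos tomar 3 derivadas de nuestra ecuación de la velocidad v(t) = 9·t^2 - 1. La derivada de la velocidad da la aceleración: a(t) = 18·t. Tomando d/dt de a(t), encontramos j(t) = 18. La derivada de la sacudida da el snap: s(t) = 0. Usando s(t) = 0 y sustituyendo t = 3, encontramos s = 0.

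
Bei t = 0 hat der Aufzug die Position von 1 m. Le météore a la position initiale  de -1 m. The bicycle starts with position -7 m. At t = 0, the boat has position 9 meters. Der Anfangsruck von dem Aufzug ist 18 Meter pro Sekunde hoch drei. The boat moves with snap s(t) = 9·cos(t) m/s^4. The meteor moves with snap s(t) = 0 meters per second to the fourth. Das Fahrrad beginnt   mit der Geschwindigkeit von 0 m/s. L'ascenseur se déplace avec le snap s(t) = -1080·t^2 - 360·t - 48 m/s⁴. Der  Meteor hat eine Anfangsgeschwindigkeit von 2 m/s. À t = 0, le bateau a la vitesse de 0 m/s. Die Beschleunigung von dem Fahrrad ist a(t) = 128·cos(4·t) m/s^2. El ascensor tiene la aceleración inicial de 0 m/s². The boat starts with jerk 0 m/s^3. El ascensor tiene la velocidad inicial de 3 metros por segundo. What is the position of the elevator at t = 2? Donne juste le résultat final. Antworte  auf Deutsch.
Bei t = 2, x = -289.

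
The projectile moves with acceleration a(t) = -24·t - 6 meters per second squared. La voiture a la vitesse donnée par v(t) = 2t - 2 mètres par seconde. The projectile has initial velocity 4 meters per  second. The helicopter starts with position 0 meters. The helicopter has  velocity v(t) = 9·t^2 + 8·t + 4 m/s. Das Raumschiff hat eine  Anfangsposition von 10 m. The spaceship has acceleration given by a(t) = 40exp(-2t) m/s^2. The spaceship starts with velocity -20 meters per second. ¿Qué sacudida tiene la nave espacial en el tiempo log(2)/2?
Para resolver esto, necesitamos tomar 1 derivada de nuestra ecuación de la aceleración a(t) = 40·exp(-2·t). Derivando la aceleración, obtenemos la sacudida: j(t) = -80·exp(-2·t). Tenemos la sacudida j(t) = -80·exp(-2·t). Sustituyendo t = log(2)/2: j(log(2)/2) = -40.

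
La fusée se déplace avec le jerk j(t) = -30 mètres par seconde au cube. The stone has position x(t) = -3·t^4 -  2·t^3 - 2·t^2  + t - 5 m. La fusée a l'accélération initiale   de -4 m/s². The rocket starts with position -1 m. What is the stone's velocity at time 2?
Starting from position x(t) = -3·t^4 - 2·t^3 - 2·t^2 + t - 5, we take 1 derivative. The derivative of position gives velocity: v(t) = -12·t^3 - 6·t^2 - 4·t + 1. Using v(t) = -12·t^3 - 6·t^2 - 4·t + 1 and substituting t = 2, we find v = -127.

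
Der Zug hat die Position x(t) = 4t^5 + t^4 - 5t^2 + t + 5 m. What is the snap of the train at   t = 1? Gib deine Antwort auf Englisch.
To solve this, we need to take 4 derivatives of our position equation x(t) = 4·t^5 + t^4 - 5·t^2 + t + 5. Taking d/dt of x(t), we find v(t) = 20·t^4 + 4·t^3 - 10·t + 1. Differentiating velocity, we get acceleration: a(t) = 80·t^3 + 12·t^2 - 10. Taking d/dt of a(t), we find j(t) = 240·t^2 + 24·t. The derivative of jerk gives snap: s(t) = 480·t + 24. From the given snap equation s(t) = 480·t + 24, we substitute t = 1 to get s = 504.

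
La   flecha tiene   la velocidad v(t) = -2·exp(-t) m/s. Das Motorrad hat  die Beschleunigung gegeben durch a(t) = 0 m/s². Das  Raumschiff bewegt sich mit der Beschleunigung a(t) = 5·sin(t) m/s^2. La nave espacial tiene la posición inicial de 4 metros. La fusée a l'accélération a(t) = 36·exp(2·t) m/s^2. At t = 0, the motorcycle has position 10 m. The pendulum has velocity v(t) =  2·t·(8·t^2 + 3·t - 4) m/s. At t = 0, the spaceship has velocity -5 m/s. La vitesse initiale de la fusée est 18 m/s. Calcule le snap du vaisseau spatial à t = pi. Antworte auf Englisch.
We must differentiate our acceleration equation a(t) = 5·sin(t) 2 times. Taking d/dt of a(t), we find j(t) = 5·cos(t). The derivative of jerk gives snap: s(t) = -5·sin(t). From the given snap equation s(t) = -5·sin(t), we substitute t = pi to get s = 0.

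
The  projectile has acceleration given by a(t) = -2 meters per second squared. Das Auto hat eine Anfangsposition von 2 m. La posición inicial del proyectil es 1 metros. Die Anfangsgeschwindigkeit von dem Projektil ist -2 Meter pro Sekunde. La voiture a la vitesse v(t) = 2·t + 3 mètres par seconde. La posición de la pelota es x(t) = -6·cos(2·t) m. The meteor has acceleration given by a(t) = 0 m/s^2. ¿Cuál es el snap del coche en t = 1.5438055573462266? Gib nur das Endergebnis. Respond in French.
À t = 1.5438055573462266, s = 0.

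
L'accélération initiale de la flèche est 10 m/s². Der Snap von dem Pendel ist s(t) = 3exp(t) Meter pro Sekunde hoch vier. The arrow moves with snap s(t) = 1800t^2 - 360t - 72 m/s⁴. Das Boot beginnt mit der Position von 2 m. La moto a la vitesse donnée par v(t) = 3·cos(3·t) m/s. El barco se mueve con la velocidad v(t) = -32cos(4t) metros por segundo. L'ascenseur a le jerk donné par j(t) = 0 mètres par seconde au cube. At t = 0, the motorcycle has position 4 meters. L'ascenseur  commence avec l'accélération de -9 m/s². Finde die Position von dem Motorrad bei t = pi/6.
Wir müssen unsere Gleichung für die Geschwindigkeit v(t) = 3·cos(3·t) 1-mal integrieren. Durch Integration von der Geschwindigkeit und Verwendung der Anfangsbedingung x(0) = 4, erhalten wir x(t) = sin(3·t) + 4. Wir haben die Position x(t) = sin(3·t) + 4. Durch Einsetzen von t = pi/6: x(pi/6) = 5.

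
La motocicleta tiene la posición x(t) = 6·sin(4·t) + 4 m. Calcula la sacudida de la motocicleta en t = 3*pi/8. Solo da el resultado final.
En t = 3*pi/8, j = 0.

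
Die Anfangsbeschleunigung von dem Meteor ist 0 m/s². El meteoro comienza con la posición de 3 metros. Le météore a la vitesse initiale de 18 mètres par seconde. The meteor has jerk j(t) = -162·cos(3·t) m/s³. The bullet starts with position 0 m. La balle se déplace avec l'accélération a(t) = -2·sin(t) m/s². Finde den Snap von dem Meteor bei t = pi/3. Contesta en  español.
Partiendo de la sacudida j(t) = -162·cos(3·t), tomamos 1 derivada. Tomando d/dt de j(t), encontramos s(t) = 486·sin(3·t). Tenemos el snap s(t) = 486·sin(3·t). Sustituyendo t = pi/3: s(pi/3) = 0.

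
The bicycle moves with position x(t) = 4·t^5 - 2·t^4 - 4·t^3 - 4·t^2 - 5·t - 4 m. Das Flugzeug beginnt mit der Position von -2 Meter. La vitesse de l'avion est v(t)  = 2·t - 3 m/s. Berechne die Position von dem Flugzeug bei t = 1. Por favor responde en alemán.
Wir müssen das Integral unserer Gleichung für die Geschwindigkeit v(t) = 2·t - 3 1-mal finden. Durch Integration von der Geschwindigkeit und Verwendung der Anfangsbedingung x(0) = -2, erhalten wir x(t) = t^2 - 3·t - 2. Wir haben die Position x(t) = t^2 - 3·t - 2. Durch Einsetzen von t = 1: x(1) = -4.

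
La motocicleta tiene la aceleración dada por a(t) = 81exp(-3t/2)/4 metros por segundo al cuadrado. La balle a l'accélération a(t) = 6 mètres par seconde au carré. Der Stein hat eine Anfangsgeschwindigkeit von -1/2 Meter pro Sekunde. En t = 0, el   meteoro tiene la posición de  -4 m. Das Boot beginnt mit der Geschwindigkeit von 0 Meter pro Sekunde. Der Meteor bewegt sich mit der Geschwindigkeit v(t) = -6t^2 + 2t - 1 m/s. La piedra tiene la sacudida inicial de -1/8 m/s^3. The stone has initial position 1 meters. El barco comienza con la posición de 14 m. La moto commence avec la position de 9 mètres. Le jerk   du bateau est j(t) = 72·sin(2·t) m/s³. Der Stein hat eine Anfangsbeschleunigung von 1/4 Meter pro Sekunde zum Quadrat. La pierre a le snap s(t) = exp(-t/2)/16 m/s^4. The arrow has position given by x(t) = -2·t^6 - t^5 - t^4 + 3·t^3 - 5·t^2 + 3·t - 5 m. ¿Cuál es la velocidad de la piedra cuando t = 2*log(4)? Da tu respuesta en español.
Partiendo del snap s(t) = exp(-t/2)/16, tomamos 3 antiderivadas. La integral del snap es la sacudida. Usando j(0) = -1/8, obtenemos j(t) = -exp(-t/2)/8. La antiderivada de la sacudida es la aceleración. Usando a(0) = 1/4, obtenemos a(t) = exp(-t/2)/4. La antiderivada de la aceleración, con v(0) = -1/2, da la velocidad: v(t) = -exp(-t/2)/2. De la ecuación de la velocidad v(t) = -exp(-t/2)/2, sustituimos t = 2*log(4) para obtener v = -1/8.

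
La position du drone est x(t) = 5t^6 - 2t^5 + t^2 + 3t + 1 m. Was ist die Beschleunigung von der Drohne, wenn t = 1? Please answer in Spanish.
Partiendo de la posición x(t) = 5·t^6 - 2·t^5 + t^2 + 3·t + 1, tomamos 2 derivadas. La derivada de la posición da la velocidad: v(t) = 30·t^5 - 10·t^4 + 2·t + 3. Tomando d/dt de v(t), encontramos a(t) = 150·t^4 - 40·t^3 + 2. Tenemos la aceleración a(t) = 150·t^4 - 40·t^3 + 2. Sustituyendo t = 1: a(1) = 112.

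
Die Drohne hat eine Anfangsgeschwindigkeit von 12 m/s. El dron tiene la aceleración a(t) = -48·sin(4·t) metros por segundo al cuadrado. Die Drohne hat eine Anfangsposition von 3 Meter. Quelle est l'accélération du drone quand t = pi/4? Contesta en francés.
Nous avons l'accélération a(t) = -48·sin(4·t). En substituant t = pi/4: a(pi/4) = 0.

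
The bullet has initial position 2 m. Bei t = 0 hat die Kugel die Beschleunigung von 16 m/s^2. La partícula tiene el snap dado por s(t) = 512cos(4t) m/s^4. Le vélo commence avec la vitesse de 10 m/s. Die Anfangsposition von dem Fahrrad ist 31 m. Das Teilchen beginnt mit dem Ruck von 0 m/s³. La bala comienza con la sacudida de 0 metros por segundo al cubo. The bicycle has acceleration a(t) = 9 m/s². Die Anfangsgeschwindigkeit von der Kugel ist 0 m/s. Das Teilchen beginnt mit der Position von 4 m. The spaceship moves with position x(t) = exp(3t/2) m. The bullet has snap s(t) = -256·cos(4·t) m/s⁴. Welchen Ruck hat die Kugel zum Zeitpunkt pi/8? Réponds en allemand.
Ausgehend von dem Snap s(t) = -256·cos(4·t), nehmen wir 1 Integral. Die Stammfunktion von dem Snap ist der Ruck. Mit j(0) = 0 erhalten wir j(t) = -64·sin(4·t). Wir haben den Ruck j(t) = -64·sin(4·t). Durch Einsetzen von t = pi/8: j(pi/8) = -64.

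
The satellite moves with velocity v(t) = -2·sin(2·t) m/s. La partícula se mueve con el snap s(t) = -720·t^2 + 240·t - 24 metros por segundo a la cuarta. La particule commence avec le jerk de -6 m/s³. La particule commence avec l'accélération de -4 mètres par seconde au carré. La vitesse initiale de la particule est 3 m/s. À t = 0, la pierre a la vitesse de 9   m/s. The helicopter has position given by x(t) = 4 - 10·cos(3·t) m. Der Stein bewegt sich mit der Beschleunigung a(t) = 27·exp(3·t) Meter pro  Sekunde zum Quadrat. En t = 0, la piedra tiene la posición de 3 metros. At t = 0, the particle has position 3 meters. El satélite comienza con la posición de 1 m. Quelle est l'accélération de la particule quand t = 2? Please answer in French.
Nous devons intégrer notre équation du snap s(t) = -720·t^2 + 240·t - 24 2 fois. La primitive du snap, avec j(0) = -6, donne le jerk: j(t) = -240·t^3 + 120·t^2 - 24·t - 6. L'intégrale du jerk est l'accélération. En utilisant a(0) = -4, nous obtenons a(t) = -60·t^4 + 40·t^3 - 12·t^2 - 6·t - 4. De l'équation de l'accélération a(t) = -60·t^4 + 40·t^3 - 12·t^2 - 6·t - 4, nous substituons t = 2 pour obtenir a = -704.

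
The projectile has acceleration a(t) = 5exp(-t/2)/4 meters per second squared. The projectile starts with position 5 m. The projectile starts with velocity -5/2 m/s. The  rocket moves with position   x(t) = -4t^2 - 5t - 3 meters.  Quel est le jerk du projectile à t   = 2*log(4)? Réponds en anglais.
We must differentiate our acceleration equation a(t) = 5·exp(-t/2)/4 1 time. The derivative of acceleration gives jerk: j(t) = -5·exp(-t/2)/8. From the given jerk equation j(t) = -5·exp(-t/2)/8, we substitute t = 2*log(4) to get j = -5/32.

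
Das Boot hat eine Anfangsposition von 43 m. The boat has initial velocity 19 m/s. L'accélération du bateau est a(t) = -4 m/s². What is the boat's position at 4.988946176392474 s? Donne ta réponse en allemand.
Wir müssen unsere Gleichung für die Beschleunigung a(t) = -4 2-mal integrieren. Die Stammfunktion von der Beschleunigung ist die Geschwindigkeit. Mit v(0) = 19 erhalten wir v(t) = 19 - 4·t. Die Stammfunktion von der Geschwindigkeit ist die Position. Mit x(0) = 43 erhalten wir x(t) = -2·t^2 + 19·t + 43. Mit x(t) = -2·t^2 + 19·t + 43 und Einsetzen von t = 4.988946176392474, finden wir x = 88.0108094495748.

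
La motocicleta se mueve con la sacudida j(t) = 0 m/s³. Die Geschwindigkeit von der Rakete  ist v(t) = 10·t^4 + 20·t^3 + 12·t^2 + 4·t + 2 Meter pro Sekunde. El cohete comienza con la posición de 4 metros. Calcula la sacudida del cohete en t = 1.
Para resolver esto, necesitamos tomar 2 derivadas de nuestra ecuación de la velocidad v(t) = 10·t^4 + 20·t^3 + 12·t^2 + 4·t + 2. Tomando d/dt de v(t), encontramos a(t) = 40·t^3 + 60·t^2 + 24·t + 4. Tomando d/dt de a(t), encontramos j(t) = 120·t^2 + 120·t + 24. Tenemos la sacudida j(t) = 120·t^2 + 120·t + 24. Sustituyendo t = 1: j(1) = 264.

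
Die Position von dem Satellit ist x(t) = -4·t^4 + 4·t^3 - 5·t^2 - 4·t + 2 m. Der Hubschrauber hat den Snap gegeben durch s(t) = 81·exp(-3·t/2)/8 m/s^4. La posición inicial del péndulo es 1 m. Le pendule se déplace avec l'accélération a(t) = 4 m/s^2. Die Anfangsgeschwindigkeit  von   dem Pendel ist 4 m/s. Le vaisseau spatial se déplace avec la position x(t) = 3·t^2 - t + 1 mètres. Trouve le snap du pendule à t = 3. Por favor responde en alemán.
Um dies zu lösen, müssen wir 2 Ableitungen unserer Gleichung für die Beschleunigung a(t) = 4 nehmen. Die Ableitung von der Beschleunigung ergibt den Ruck: j(t) = 0. Die Ableitung von dem Ruck ergibt den Snap: s(t) = 0. Wir haben den Snap s(t) = 0. Durch Einsetzen von t = 3: s(3) = 0.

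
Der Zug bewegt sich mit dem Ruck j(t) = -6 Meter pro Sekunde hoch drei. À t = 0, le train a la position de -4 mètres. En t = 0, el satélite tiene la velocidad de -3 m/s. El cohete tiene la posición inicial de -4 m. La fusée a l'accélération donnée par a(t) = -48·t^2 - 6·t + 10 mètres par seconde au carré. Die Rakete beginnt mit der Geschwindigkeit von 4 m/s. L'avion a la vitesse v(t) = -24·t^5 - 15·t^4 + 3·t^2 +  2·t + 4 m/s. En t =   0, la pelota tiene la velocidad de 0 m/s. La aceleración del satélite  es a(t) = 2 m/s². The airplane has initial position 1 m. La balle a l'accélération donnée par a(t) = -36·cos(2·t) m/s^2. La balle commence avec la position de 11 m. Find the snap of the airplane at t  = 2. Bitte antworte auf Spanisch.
Partiendo de la velocidad v(t) = -24·t^5 - 15·t^4 + 3·t^2 + 2·t + 4, tomamos 3 derivadas. Tomando d/dt de v(t), encontramos a(t) = -120·t^4 - 60·t^3 + 6·t + 2. La derivada de la aceleración da la sacudida: j(t) = -480·t^3 - 180·t^2 + 6. Tomando d/dt de j(t), encontramos s(t) = -1440·t^2 - 360·t. Tenemos el snap s(t) = -1440·t^2 - 360·t. Sustituyendo t = 2: s(2) = -6480.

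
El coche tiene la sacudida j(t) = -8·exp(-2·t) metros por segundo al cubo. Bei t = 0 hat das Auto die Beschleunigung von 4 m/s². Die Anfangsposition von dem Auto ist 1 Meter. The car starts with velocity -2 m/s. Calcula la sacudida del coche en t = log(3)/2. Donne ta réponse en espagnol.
Usando j(t) = -8·exp(-2·t) y sustituyendo t = log(3)/2, encontramos j = -8/3.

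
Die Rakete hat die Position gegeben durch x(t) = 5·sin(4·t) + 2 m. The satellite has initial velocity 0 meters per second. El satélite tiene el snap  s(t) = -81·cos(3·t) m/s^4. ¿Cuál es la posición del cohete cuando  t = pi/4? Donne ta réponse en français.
Nous avons la position x(t) = 5·sin(4·t) + 2. En substituant t = pi/4: x(pi/4) = 2.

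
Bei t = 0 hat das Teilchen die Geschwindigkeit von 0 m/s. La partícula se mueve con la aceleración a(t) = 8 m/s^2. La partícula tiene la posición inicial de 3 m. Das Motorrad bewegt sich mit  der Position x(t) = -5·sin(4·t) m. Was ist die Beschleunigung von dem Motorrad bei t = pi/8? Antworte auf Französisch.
Pour résoudre ceci, nous devons prendre 2 dérivées de notre équation de la position x(t) = -5·sin(4·t). En prenant d/dt de x(t), nous trouvons v(t) = -20·cos(4·t). En dérivant la vitesse, nous obtenons l'accélération: a(t) = 80·sin(4·t). Nous avons l'accélération a(t) = 80·sin(4·t). En substituant t = pi/8: a(pi/8) = 80.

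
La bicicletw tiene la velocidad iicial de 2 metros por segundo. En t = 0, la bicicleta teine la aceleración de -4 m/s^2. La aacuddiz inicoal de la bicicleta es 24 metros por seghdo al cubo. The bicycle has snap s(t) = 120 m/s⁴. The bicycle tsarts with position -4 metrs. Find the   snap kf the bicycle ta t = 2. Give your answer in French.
Nous avons le snap s(t) = 120. En substituant t = 2: s(2) = 120.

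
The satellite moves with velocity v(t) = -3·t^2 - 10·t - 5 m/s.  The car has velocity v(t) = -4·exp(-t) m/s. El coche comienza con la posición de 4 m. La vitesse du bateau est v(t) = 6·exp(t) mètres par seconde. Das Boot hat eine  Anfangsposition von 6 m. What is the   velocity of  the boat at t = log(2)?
From the given velocity equation v(t) = 6·exp(t), we substitute t = log(2) to get v = 12.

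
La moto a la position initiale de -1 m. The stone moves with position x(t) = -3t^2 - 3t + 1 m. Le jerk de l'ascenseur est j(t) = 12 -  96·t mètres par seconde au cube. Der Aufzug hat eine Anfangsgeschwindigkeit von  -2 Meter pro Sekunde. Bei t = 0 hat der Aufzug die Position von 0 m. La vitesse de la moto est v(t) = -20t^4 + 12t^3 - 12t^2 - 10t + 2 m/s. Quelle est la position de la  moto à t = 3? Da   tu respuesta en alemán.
Wir müssen unsere Gleichung für die Geschwindigkeit v(t) = -20·t^4 + 12·t^3 - 12·t^2 - 10·t + 2 1-mal integrieren. Mit ∫v(t)dt und Anwendung von x(0) = -1, finden wir x(t) = -4·t^5 + 3·t^4 - 4·t^3 - 5·t^2 + 2·t - 1. Mit x(t) = -4·t^5 + 3·t^4 - 4·t^3 - 5·t^2 + 2·t - 1 und Einsetzen von t = 3, finden wir x = -877.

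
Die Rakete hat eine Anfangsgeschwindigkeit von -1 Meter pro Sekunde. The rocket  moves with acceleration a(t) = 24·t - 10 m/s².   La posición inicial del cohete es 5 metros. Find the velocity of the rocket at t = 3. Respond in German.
Wir müssen das Integral unserer Gleichung für die Beschleunigung a(t) = 24·t - 10 1-mal finden. Das Integral von der Beschleunigung, mit v(0) = -1, ergibt die Geschwindigkeit: v(t) = 12·t^2 - 10·t - 1. Wir haben die Geschwindigkeit v(t) = 12·t^2 - 10·t - 1. Durch Einsetzen von t = 3: v(3) = 77.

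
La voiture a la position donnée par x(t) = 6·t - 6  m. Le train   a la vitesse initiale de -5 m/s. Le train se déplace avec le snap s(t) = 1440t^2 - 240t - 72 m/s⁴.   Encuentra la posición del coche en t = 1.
Tenemos la posición x(t) = 6·t - 6. Sustituyendo t = 1: x(1) = 0.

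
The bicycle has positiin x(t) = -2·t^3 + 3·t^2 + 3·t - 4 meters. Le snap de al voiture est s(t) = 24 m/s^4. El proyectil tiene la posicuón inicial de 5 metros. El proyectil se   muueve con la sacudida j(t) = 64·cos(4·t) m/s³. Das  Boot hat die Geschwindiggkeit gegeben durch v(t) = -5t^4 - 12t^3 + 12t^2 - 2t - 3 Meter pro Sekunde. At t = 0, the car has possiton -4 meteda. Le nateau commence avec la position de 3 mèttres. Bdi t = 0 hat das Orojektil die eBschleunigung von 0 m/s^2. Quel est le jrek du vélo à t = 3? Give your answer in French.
Nous devons dériver notre équation de la position x(t) = -2·t^3 + 3·t^2 + 3·t - 4 3 fois. En prenant d/dt de x(t), nous trouvons v(t) = -6·t^2 + 6·t + 3. La dérivée de la vitesse donne l'accélération: a(t) = 6 - 12·t. En prenant d/dt de a(t), nous trouvons j(t) = -12. Nous avons le jerk j(t) = -12. En substituant t = 3: j(3) = -12.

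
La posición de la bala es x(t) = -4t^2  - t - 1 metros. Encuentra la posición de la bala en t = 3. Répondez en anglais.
We have position x(t) = -4·t^2 - t - 1. Substituting t = 3: x(3) = -40.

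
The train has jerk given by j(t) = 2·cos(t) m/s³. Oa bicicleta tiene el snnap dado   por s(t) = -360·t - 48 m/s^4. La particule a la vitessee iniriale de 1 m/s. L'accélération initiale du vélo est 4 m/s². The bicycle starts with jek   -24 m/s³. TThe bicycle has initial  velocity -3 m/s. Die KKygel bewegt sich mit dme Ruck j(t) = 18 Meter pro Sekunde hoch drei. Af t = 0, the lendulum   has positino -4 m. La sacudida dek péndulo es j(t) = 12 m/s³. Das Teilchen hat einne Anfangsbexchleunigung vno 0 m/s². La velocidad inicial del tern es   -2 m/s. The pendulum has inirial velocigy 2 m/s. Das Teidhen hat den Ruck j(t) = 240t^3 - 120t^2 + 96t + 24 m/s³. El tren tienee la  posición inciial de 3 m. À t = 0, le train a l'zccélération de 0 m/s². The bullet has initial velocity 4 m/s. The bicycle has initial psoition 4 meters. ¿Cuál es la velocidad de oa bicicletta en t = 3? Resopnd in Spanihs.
Necesitamos integrar nuestra ecuación del snap s(t) = -360·t - 48 3 veces. La antiderivada del snap es la sacudida. Usando j(0) = -24, obtenemos j(t) = -180·t^2 - 48·t - 24. La antiderivada de la sacudida es la aceleración. Usando a(0) = 4, obtenemos a(t) = -60·t^3 - 24·t^2 - 24·t + 4. Integrando la aceleración y usando la condición inicial v(0) = -3, obtenemos v(t) = -15·t^4 - 8·t^3 - 12·t^2 + 4·t - 3. De la ecuación de la velocidad v(t) = -15·t^4 - 8·t^3 - 12·t^2 + 4·t - 3, sustituimos t = 3 para obtener v = -1530.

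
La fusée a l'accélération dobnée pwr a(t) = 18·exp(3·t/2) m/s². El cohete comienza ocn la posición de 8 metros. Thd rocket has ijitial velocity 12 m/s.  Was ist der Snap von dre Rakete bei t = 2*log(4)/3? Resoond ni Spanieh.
Debemos derivar nuestra ecuación de la aceleración a(t) = 18·exp(3·t/2) 2 veces. Derivando la aceleración, obtenemos la sacudida: j(t) = 27·exp(3·t/2). Derivando la sacudida, obtenemos el snap: s(t) = 81·exp(3·t/2)/2. Tenemos el snap s(t) = 81·exp(3·t/2)/2. Sustituyendo t = 2*log(4)/3: s(2*log(4)/3) = 162.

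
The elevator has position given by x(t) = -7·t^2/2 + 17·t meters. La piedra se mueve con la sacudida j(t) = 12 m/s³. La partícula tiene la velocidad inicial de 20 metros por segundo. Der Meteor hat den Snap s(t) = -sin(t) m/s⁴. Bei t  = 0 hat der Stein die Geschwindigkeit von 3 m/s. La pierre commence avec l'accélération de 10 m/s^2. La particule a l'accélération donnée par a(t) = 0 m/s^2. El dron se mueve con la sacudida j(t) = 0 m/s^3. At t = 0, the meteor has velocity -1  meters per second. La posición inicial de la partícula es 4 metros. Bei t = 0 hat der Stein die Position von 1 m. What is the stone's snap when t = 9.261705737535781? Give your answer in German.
Ausgehend von dem Ruck j(t) = 12, nehmen wir 1 Ableitung. Durch Ableiten von dem Ruck erhalten wir den Snap: s(t) = 0. Mit s(t) = 0 und Einsetzen von t = 9.261705737535781, finden wir s = 0.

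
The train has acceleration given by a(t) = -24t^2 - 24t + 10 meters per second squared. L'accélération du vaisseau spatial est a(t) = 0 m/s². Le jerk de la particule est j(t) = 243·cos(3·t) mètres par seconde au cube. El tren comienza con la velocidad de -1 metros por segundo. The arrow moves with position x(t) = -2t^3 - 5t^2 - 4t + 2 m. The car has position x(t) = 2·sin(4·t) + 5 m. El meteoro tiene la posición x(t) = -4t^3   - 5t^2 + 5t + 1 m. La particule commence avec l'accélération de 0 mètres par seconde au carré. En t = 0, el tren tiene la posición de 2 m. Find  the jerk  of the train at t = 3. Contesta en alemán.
Ausgehend von der Beschleunigung a(t) = -24·t^2 - 24·t + 10, nehmen wir 1 Ableitung. Durch Ableiten von der Beschleunigung erhalten wir den Ruck: j(t) = -48·t - 24. Mit j(t) = -48·t - 24 und Einsetzen von t = 3, finden wir j = -168.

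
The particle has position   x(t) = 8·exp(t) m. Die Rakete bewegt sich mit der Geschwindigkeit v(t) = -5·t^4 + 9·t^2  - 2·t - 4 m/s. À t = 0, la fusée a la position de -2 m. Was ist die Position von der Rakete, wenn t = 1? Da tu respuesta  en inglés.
We must find the antiderivative of our velocity equation v(t) = -5·t^4 + 9·t^2 - 2·t - 4 1 time. Finding the integral of v(t) and using x(0) = -2: x(t) = -t^5 + 3·t^3 - t^2 - 4·t - 2. From the given position equation x(t) = -t^5 + 3·t^3 - t^2 - 4·t - 2, we substitute t = 1 to get x = -5.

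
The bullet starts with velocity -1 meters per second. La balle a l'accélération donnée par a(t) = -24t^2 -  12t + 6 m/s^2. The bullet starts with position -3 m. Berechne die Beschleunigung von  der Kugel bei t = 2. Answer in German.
Wir haben die Beschleunigung a(t) = -24·t^2 - 12·t + 6. Durch Einsetzen von t = 2: a(2) = -114.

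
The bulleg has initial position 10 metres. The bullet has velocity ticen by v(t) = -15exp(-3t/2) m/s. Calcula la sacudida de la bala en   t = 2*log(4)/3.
Partiendo de la velocidad v(t) = -15·exp(-3·t/2), tomamos 2 derivadas. Tomando d/dt de v(t), encontramos a(t) = 45·exp(-3·t/2)/2. Tomando d/dt de a(t), encontramos j(t) = -135·exp(-3·t/2)/4. Usando j(t) = -135·exp(-3·t/2)/4 y sustituyendo t = 2*log(4)/3, encontramos j = -135/16.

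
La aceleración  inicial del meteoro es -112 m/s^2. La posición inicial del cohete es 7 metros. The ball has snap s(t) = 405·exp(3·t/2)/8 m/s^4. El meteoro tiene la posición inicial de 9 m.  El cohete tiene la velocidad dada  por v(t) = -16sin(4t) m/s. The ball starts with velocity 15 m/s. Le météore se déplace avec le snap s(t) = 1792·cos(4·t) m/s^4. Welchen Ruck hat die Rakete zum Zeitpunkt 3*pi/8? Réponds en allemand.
Um dies zu lösen, müssen wir 2 Ableitungen unserer Gleichung für die Geschwindigkeit v(t) = -16·sin(4·t) nehmen. Mit d/dt von v(t) finden wir a(t) = -64·cos(4·t). Die Ableitung von der Beschleunigung ergibt den Ruck: j(t) = 256·sin(4·t). Wir haben den Ruck j(t) = 256·sin(4·t). Durch Einsetzen von t = 3*pi/8: j(3*pi/8) = -256.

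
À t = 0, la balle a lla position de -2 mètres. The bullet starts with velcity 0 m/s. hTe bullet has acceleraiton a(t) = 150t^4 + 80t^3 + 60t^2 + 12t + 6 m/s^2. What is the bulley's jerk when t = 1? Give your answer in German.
Ausgehend von der Beschleunigung a(t) = 150·t^4 + 80·t^3 + 60·t^2 + 12·t + 6, nehmen wir 1 Ableitung. Durch Ableiten von der Beschleunigung erhalten wir den Ruck: j(t) = 600·t^3 + 240·t^2 + 120·t + 12. Wir haben den Ruck j(t) = 600·t^3 + 240·t^2 + 120·t + 12. Durch Einsetzen von t = 1: j(1) = 972.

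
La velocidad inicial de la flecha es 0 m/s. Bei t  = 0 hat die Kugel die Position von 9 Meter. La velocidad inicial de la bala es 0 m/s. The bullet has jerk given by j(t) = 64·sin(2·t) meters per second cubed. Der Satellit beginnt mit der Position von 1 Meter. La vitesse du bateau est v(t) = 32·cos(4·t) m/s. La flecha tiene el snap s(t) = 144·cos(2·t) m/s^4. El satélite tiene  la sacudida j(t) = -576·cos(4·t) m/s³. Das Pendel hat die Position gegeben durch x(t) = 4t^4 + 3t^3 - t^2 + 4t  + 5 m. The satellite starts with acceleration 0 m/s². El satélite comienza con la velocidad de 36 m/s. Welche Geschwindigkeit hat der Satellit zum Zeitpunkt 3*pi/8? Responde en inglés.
To solve this, we need to take 2 antiderivatives of our jerk equation j(t) = -576·cos(4·t). Taking ∫j(t)dt and applying a(0) = 0, we find a(t) = -144·sin(4·t). The antiderivative of acceleration, with v(0) = 36, gives velocity: v(t) = 36·cos(4·t). Using v(t) = 36·cos(4·t) and substituting t = 3*pi/8, we find v = 0.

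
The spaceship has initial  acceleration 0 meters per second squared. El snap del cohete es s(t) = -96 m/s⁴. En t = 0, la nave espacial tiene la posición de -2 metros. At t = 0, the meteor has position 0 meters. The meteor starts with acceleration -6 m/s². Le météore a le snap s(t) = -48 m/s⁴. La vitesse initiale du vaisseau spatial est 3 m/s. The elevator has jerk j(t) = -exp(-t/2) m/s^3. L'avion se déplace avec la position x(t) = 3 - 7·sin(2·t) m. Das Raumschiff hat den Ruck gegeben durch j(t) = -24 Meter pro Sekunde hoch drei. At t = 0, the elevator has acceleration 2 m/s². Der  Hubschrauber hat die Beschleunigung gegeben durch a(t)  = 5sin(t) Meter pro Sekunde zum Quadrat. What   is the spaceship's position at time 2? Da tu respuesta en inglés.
Starting from jerk j(t) = -24, we take 3 antiderivatives. Finding the integral of j(t) and using a(0) = 0: a(t) = -24·t. The integral of acceleration is velocity. Using v(0) = 3, we get v(t) = 3 - 12·t^2. Finding the antiderivative of v(t) and using x(0) = -2: x(t) = -4·t^3 + 3·t - 2. Using x(t) = -4·t^3 + 3·t - 2 and substituting t = 2, we find x = -28.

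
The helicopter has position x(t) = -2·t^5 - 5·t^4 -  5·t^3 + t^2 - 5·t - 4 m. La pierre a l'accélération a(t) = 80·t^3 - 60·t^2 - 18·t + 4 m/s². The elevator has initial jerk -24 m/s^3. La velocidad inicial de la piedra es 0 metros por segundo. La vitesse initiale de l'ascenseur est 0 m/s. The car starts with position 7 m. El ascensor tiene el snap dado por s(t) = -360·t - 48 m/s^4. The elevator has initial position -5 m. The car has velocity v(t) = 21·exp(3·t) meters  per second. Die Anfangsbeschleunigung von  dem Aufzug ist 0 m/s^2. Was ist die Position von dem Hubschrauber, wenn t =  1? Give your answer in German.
Aus der Gleichung für die Position x(t) = -2·t^5 - 5·t^4 - 5·t^3 + t^2 - 5·t - 4, setzen wir t = 1 ein und erhalten x = -20.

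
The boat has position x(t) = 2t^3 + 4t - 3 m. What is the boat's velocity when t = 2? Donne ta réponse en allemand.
Wir müssen unsere Gleichung für die Position x(t) = 2·t^3 + 4·t - 3 1-mal ableiten. Durch Ableiten von der Position erhalten wir die Geschwindigkeit: v(t) = 6·t^2 + 4. Aus der Gleichung für die Geschwindigkeit v(t) = 6·t^2 + 4, setzen wir t = 2 ein und erhalten v = 28.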